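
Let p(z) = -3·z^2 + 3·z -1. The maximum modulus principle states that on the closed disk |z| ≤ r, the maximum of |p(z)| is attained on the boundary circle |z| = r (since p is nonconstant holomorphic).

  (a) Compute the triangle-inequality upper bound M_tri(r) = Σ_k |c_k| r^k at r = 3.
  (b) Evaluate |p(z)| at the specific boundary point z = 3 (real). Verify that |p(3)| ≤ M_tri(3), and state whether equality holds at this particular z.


Coefficients: c_0 = -1, c_1 = 3, c_2 = -3. Radius r = 3.
Part (a). Triangle bound: M_tri(r) = Σ_k |c_k| r^k
  = |-1|·3^0 + |3|·3^1 + |-3|·3^2
  = 1 + 9 + 27 = 37.
This bounds M(r) := max_{|z|=r} |p(z)| from above; equality holds iff all terms c_k z^k can be made to align in phase at a single z on |z|=r.
Part (b). At z = 3 (real, on the circle |z| = r):
  p(3) = (-1)·3^0 + (3)·3^1 + (-3)·3^2 = -19.
  |p(3)| = 19.
Check: |p(3)| = 19 ≤ 37 = M_tri(3). ✓ Equality does not hold at z = 3 (the coefficients have mixed signs, so the terms do not all align in phase there).

M_tri(3) = 37; |p(3)| = 19; equality at z=3: no.


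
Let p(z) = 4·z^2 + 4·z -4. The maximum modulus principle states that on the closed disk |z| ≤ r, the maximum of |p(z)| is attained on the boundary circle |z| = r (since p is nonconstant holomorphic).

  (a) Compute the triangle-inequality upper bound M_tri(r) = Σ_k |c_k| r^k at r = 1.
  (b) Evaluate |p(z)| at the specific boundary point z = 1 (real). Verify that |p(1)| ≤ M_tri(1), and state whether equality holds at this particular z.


Coefficients: c_0 = -4, c_1 = 4, c_2 = 4. Radius r = 1.
Part (a). Triangle bound: M_tri(r) = Σ_k |c_k| r^k
  = |-4|·1^0 + |4|·1^1 + |4|·1^2
  = 4 + 4 + 4 = 12.
This bounds M(r) := max_{|z|=r} |p(z)| from above; equality holds iff all terms c_k z^k can be made to align in phase at a single z on |z|=r.
Part (b). At z = 1 (real, on the circle |z| = r):
  p(1) = (-4)·1^0 + (4)·1^1 + (4)·1^2 = 4.
  |p(1)| = 4.
Check: |p(1)| = 4 ≤ 12 = M_tri(1). ✓ Equality does not hold at z = 1 (the coefficients have mixed signs, so the terms do not all align in phase there).

M_tri(1) = 12; |p(1)| = 4; equality at z=1: no.


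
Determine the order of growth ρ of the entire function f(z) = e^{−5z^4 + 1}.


|e^{−5z^4 + 1}| = e^{Re(-5·z^4) + 1} ≤ e^{5|z|^4 + 1} = e^{5r^4 + 1} on |z| = r, so ρ ≤ 4. Choosing z on |z|=r so that -5·z^4 is real positive (always possible by picking arg z appropriately) gives |f(z)| = e^{5r^4 + 1}, matching the bound. The additive constant 1 does not affect log log M(r) ~ 4·log r. Hence ρ = 4.
Therefore ρ = 4.

Order ρ = 4.


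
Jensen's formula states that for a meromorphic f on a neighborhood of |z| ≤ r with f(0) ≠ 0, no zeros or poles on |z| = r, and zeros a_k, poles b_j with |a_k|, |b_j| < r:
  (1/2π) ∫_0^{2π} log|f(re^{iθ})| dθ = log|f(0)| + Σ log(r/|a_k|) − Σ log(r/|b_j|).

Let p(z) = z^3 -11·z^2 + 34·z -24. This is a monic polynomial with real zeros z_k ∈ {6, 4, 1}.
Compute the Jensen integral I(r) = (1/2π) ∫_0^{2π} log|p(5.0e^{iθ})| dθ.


Zeros: 1, 4, 6; r = 5.0.
Inside |z| < r: 1, 4. Outside (|z| ≥ r): 6.
p(0) = -24, so log|p(0)| = log(24) = 3.1781.
Apply Jensen: I(r) = log|p(0)| + Σ_k log(r/|z_k|), summed over zeros inside |z| < r.
  log(r/|z_k|) for z_k = 4: log(5.0/4) = 0.2231
  log(r/|z_k|) for z_k = 1: log(5.0/1) = 1.6094
  Outside zeros (6) contribute nothing to the Jensen sum.
Sum over inside zeros: 1.8326.
I(r) = log|p(0)| + (inside sum) = 3.1781 + 1.8326 = 5.0106.
Note: since some zeros are outside |z| ≤ r, the simplified n·log(r) form does NOT apply — only the inside zeros contribute.

I(r) ≈ 5.0106.


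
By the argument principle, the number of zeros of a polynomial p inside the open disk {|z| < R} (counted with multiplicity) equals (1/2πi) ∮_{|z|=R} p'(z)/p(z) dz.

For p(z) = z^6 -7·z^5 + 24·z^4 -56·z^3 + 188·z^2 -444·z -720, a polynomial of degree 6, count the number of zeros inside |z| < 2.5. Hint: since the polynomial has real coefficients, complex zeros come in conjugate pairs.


The zeros of p are: (3 + 3i), (3 - 3i), 4, (-1 + 3i), (-1 - 3i), -1.
Their magnitudes are: 4.243, 4.243, 4, 3.162, 3.162, 1.
Zeros with |z| < R = 2.5: -1.
Count = 1.
By the argument principle, (1/2πi) ∮_{|z|=R} p'(z)/p(z) dz equals exactly this count.

Number of zeros inside |z| < 2.5: 1.


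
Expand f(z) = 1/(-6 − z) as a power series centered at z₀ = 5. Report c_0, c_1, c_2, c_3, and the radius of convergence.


Let w = z − z₀, so z = z₀ + w.
Then -6 − z = -6 − (z₀ + w) = (-6 − z₀) − w = -11 − w.
f(z) = 1/(-11 − w) = (1/(-11)) · 1/(1 − w/(-11)) = Σ_{n≥0} w^n / (-11)^(n+1).
So c_n = 1/(-11)^(n+1):
  c_0 = 1/(-11)^1 = -1/11.
  c_1 = 1/(-11)^2 = 1/121.
  c_2 = 1/(-11)^3 = -1/1331.
  c_3 = 1/(-11)^4 = 1/14641.
The series is valid for |w/d| < 1, i.e. |z − z₀| < |d|.
Radius of convergence: R = |-6 − z₀| = |-11| = 11 (distance from z₀ to the singularity z = -6).

c_0 = -1/11, c_1 = 1/121, c_2 = -1/1331, c_3 = 1/14641; R = 11.


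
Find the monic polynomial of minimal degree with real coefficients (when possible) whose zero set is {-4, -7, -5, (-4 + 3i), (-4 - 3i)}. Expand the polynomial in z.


The polynomial is p(z) = ∏_{α ∈ S} (z − α), where S = {-4, -7, -5, (-4 + 3i), (-4 - 3i)}.
Expanding the product yields: p(z) = z^5 + 24·z^4 + 236·z^3 + 1204·z^2 + 3195·z + 3500.
Note conjugate pairs combine to real quadratics: (z − (-4+3i))(z − (-4−3i)) = z² + 8z + 25.
The resulting polynomial has degree 5 and real coefficients as required.

p(z) = z^5 + 24·z^4 + 236·z^3 + 1204·z^2 + 3195·z + 3500.


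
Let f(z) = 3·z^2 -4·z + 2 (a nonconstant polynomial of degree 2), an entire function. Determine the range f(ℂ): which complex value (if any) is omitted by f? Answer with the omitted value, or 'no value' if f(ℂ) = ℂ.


Little Picard bounds the complement of f(ℂ) to at most one point.
For every w ∈ ℂ, the equation p(z) − w = 0 is a nonconstant polynomial in z and hence has at least one root by the fundamental theorem of algebra. So p is surjective onto ℂ, omitting no value.

Omitted value: no value.


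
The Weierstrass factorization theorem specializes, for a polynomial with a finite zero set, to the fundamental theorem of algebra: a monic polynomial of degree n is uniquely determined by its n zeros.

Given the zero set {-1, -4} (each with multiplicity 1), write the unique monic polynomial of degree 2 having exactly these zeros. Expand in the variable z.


The polynomial is p(z) = ∏_{α ∈ S} (z − α), where S = {-1, -4}.
Expanding the product yields: p(z) = z^2 + 5·z + 4.
The resulting polynomial has degree 2 and real coefficients as required.

p(z) = z^2 + 5·z + 4.


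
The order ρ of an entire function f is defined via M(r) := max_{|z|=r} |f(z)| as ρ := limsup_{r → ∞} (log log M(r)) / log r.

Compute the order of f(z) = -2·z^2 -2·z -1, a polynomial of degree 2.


|f(z)| ≤ Σ|c_k|·r^k = O(r^2) as r → ∞. Polynomial growth is O(e^{r^ε}) for every ε > 0 (since r^2/e^{r^ε} → 0), so ρ ≤ ε for all ε > 0, i.e. ρ = 0. Every nonconstant polynomial has order 0.
Therefore ρ = 0.

Order ρ = 0.


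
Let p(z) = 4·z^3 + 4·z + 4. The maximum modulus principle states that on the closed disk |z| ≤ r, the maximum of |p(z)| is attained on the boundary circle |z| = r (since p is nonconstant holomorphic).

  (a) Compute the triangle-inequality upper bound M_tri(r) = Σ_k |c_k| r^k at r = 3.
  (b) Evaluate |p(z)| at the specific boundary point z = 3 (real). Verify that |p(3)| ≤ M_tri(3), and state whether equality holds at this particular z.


Coefficients: c_0 = 4, c_1 = 4, c_2 = 0, c_3 = 4. Radius r = 3.
Part (a). Triangle bound: M_tri(r) = Σ_k |c_k| r^k
  = |4|·3^0 + |4|·3^1 + |0|·3^2 + |4|·3^3
  = 4 + 12 + 0 + 108 = 124.
This bounds M(r) := max_{|z|=r} |p(z)| from above; equality holds iff all terms c_k z^k can be made to align in phase at a single z on |z|=r.
Part (b). At z = 3 (real, on the circle |z| = r):
  p(3) = (4)·3^0 + (4)·3^1 + (0)·3^2 + (4)·3^3 = 124.
  |p(3)| = 124.
Since all nonzero coefficients share the same sign, |p(3)| = 124 = M_tri(3); the triangle bound is attained at z = 3, so in fact M(r) = 124.

M_tri(3) = 124; |p(3)| = 124; equality at z=3: yes.


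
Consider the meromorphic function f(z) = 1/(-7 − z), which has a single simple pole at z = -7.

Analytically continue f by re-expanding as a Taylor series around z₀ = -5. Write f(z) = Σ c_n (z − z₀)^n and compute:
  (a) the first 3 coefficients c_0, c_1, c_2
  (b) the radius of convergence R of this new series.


Let w = z − z₀, so z = z₀ + w.
Then -7 − z = -7 − (z₀ + w) = (-7 − z₀) − w = -2 − w.
f(z) = 1/(-2 − w) = (1/(-2)) · 1/(1 − w/(-2)) = Σ_{n≥0} w^n / (-2)^(n+1).
So c_n = 1/(-2)^(n+1):
  c_0 = 1/(-2)^1 = -1/2.
  c_1 = 1/(-2)^2 = 1/4.
  c_2 = 1/(-2)^3 = -1/8.
The series is valid for |w/d| < 1, i.e. |z − z₀| < |d|.
Radius of convergence: R = |-7 − z₀| = |-2| = 2 (distance from z₀ to the singularity z = -7).

c_0 = -1/2, c_1 = 1/4, c_2 = -1/8; R = 2.


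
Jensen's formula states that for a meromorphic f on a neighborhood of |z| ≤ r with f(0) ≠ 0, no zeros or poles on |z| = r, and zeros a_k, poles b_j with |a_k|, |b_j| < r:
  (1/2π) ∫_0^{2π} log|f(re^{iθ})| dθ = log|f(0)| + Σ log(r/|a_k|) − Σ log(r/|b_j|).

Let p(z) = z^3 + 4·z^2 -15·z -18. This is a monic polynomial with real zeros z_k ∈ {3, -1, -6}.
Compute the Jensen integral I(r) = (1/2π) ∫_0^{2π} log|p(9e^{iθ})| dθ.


Zeros: -6, -1, 3; r = 9.
Inside |z| < r: -6, -1, 3. Outside (|z| ≥ r): ∅.
p(0) = -18, so log|p(0)| = log(18) = 2.8904.
Apply Jensen: I(r) = log|p(0)| + Σ_k log(r/|z_k|), summed over zeros inside |z| < r.
  log(r/|z_k|) for z_k = 3: log(9/3) = 1.0986
  log(r/|z_k|) for z_k = -1: log(9/1) = 2.1972
  log(r/|z_k|) for z_k = -6: log(9/6) = 0.4055
Sum over inside zeros: 3.7013.
I(r) = log|p(0)| + (inside sum) = 2.8904 + 3.7013 = 6.5917.
Closed form (all zeros inside, monic): I(r) = n·log(r) = 3·log(9) = 6.5917. ✓

I(r) ≈ 6.5917.


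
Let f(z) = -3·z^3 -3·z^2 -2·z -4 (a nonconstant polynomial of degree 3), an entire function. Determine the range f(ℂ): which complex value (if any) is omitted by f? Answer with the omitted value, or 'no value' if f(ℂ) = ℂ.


Little Picard bounds the complement of f(ℂ) to at most one point.
For every w ∈ ℂ, the equation p(z) − w = 0 is a nonconstant polynomial in z and hence has at least one root by the fundamental theorem of algebra. So p is surjective onto ℂ, omitting no value.

Omitted value: no value.


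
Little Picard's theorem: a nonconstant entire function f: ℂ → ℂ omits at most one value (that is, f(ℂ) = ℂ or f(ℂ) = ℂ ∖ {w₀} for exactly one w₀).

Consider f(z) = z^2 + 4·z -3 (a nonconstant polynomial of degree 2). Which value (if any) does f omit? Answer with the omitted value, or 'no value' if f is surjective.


Little Picard bounds the complement of f(ℂ) to at most one point.
For every w ∈ ℂ, the equation p(z) − w = 0 is a nonconstant polynomial in z and hence has at least one root by the fundamental theorem of algebra. So p is surjective onto ℂ, omitting no value.

Omitted value: no value.


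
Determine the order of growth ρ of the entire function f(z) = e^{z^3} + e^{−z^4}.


Each summand is entire of order 3 and 4 respectively (as in the single-exponential case). The order of a sum is at most the max of the orders, so ρ ≤ 4. For the lower bound: on |z|=r choose arg z so that -1z^4 is real positive; then |e^{-1z^4}| = e^{1r^4} while |e^{1z^3}| ≤ e^{1r^3} = o(e^{1r^4}). So |f| ≥ e^{1r^4}(1 − o(1)) and ρ ≥ 4. Hence ρ = max(3, 4) = 4.
Therefore ρ = 4.

Order ρ = 4.


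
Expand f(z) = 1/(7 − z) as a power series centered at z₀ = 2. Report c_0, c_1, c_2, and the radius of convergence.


Let w = z − z₀, so z = z₀ + w.
Then 7 − z = 7 − (z₀ + w) = (7 − z₀) − w = 5 − w.
f(z) = 1/(5 − w) = (1/(5)) · 1/(1 − w/(5)) = Σ_{n≥0} w^n / (5)^(n+1).
So c_n = 1/(5)^(n+1):
  c_0 = 1/(5)^1 = 1/5.
  c_1 = 1/(5)^2 = 1/25.
  c_2 = 1/(5)^3 = 1/125.
The series is valid for |w/d| < 1, i.e. |z − z₀| < |d|.
Radius of convergence: R = |7 − z₀| = |5| = 5 (distance from z₀ to the singularity z = 7).

c_0 = 1/5, c_1 = 1/25, c_2 = 1/125; R = 5.


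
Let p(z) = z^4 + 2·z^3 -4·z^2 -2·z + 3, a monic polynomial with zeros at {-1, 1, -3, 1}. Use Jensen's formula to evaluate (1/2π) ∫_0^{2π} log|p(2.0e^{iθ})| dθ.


Zeros: -3, -1, 1, 1; r = 2.0.
Inside |z| < r: -1, 1, 1. Outside (|z| ≥ r): -3.
p(0) = 3, so log|p(0)| = log(3) = 1.0986.
Apply Jensen: I(r) = log|p(0)| + Σ_k log(r/|z_k|), summed over zeros inside |z| < r.
  log(r/|z_k|) for z_k = -1: log(2.0/1) = 0.6931
  log(r/|z_k|) for z_k = 1: log(2.0/1) = 0.6931
  log(r/|z_k|) for z_k = 1: log(2.0/1) = 0.6931
  Outside zeros (-3) contribute nothing to the Jensen sum.
Sum over inside zeros: 2.0794.
I(r) = log|p(0)| + (inside sum) = 1.0986 + 2.0794 = 3.1781.
Note: since some zeros are outside |z| ≤ r, the simplified n·log(r) form does NOT apply — only the inside zeros contribute.

I(r) ≈ 3.1781.


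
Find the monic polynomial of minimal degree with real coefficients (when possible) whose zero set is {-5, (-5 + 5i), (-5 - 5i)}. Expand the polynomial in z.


The polynomial is p(z) = ∏_{α ∈ S} (z − α), where S = {-5, (-5 + 5i), (-5 - 5i)}.
Expanding the product yields: p(z) = z^3 + 15·z^2 + 100·z + 250.
Note conjugate pairs combine to real quadratics: (z − (-5+5i))(z − (-5−5i)) = z² + 10z + 50.
The resulting polynomial has degree 3 and real coefficients as required.

p(z) = z^3 + 15·z^2 + 100·z + 250.


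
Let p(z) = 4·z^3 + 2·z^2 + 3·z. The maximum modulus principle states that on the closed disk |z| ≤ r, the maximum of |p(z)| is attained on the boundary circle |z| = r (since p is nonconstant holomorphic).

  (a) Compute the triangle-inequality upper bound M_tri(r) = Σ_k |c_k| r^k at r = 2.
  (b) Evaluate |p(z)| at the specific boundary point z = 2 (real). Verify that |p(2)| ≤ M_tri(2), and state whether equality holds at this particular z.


Coefficients: c_0 = 0, c_1 = 3, c_2 = 2, c_3 = 4. Radius r = 2.
Part (a). Triangle bound: M_tri(r) = Σ_k |c_k| r^k
  = |0|·2^0 + |3|·2^1 + |2|·2^2 + |4|·2^3
  = 0 + 6 + 8 + 32 = 46.
This bounds M(r) := max_{|z|=r} |p(z)| from above; equality holds iff all terms c_k z^k can be made to align in phase at a single z on |z|=r.
Part (b). At z = 2 (real, on the circle |z| = r):
  p(2) = (0)·2^0 + (3)·2^1 + (2)·2^2 + (4)·2^3 = 46.
  |p(2)| = 46.
Since all nonzero coefficients share the same sign, |p(2)| = 46 = M_tri(2); the triangle bound is attained at z = 2, so in fact M(r) = 46.

M_tri(2) = 46; |p(2)| = 46; equality at z=2: yes.


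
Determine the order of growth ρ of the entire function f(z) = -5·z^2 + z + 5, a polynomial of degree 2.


|f(z)| ≤ Σ|c_k|·r^k = O(r^2) as r → ∞. Polynomial growth is O(e^{r^ε}) for every ε > 0 (since r^2/e^{r^ε} → 0), so ρ ≤ ε for all ε > 0, i.e. ρ = 0. Every nonconstant polynomial has order 0.
Therefore ρ = 0.

Order ρ = 0.


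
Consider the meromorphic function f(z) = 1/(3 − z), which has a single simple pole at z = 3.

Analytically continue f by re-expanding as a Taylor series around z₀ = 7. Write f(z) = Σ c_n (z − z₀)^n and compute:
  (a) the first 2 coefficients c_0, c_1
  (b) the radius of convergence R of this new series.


Let w = z − z₀, so z = z₀ + w.
Then 3 − z = 3 − (z₀ + w) = (3 − z₀) − w = -4 − w.
f(z) = 1/(-4 − w) = (1/(-4)) · 1/(1 − w/(-4)) = Σ_{n≥0} w^n / (-4)^(n+1).
So c_n = 1/(-4)^(n+1):
  c_0 = 1/(-4)^1 = -1/4.
  c_1 = 1/(-4)^2 = 1/16.
The series is valid for |w/d| < 1, i.e. |z − z₀| < |d|.
Radius of convergence: R = |3 − z₀| = |-4| = 4 (distance from z₀ to the singularity z = 3).

c_0 = -1/4, c_1 = 1/16; R = 4.


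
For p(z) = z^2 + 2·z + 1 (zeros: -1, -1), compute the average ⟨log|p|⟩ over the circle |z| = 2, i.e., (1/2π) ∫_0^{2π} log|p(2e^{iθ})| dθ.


Zeros: -1, -1; r = 2.
Inside |z| < r: -1, -1. Outside (|z| ≥ r): ∅.
p(0) = 1, so log|p(0)| = log(1) = 0.0000.
Apply Jensen: I(r) = log|p(0)| + Σ_k log(r/|z_k|), summed over zeros inside |z| < r.
  log(r/|z_k|) for z_k = -1: log(2/1) = 0.6931
  log(r/|z_k|) for z_k = -1: log(2/1) = 0.6931
Sum over inside zeros: 1.3863.
I(r) = log|p(0)| + (inside sum) = 0.0000 + 1.3863 = 1.3863.
Closed form (all zeros inside, monic): I(r) = n·log(r) = 2·log(2) = 1.3863. ✓

I(r) ≈ 1.3863.


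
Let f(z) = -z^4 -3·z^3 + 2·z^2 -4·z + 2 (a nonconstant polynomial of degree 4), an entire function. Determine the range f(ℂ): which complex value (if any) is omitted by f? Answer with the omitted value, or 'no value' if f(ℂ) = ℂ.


Little Picard bounds the complement of f(ℂ) to at most one point.
For every w ∈ ℂ, the equation p(z) − w = 0 is a nonconstant polynomial in z and hence has at least one root by the fundamental theorem of algebra. So p is surjective onto ℂ, omitting no value.

Omitted value: no value.


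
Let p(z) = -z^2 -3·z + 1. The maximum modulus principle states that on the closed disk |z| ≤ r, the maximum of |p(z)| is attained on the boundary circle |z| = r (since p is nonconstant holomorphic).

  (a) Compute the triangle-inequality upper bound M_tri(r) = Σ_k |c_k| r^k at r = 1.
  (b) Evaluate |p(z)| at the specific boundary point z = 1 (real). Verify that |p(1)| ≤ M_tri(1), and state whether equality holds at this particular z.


Coefficients: c_0 = 1, c_1 = -3, c_2 = -1. Radius r = 1.
Part (a). Triangle bound: M_tri(r) = Σ_k |c_k| r^k
  = |1|·1^0 + |-3|·1^1 + |-1|·1^2
  = 1 + 3 + 1 = 5.
This bounds M(r) := max_{|z|=r} |p(z)| from above; equality holds iff all terms c_k z^k can be made to align in phase at a single z on |z|=r.
Part (b). At z = 1 (real, on the circle |z| = r):
  p(1) = (1)·1^0 + (-3)·1^1 + (-1)·1^2 = -3.
  |p(1)| = 3.
Check: |p(1)| = 3 ≤ 5 = M_tri(1). ✓ Equality does not hold at z = 1 (the coefficients have mixed signs, so the terms do not all align in phase there).

M_tri(1) = 5; |p(1)| = 3; equality at z=1: no.


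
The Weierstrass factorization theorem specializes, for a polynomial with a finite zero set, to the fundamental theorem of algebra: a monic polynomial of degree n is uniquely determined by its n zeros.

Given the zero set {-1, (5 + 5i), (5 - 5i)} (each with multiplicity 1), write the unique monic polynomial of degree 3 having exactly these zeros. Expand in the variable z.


The polynomial is p(z) = ∏_{α ∈ S} (z − α), where S = {-1, (5 + 5i), (5 - 5i)}.
Expanding the product yields: p(z) = z^3 -9·z^2 + 40·z + 50.
Note conjugate pairs combine to real quadratics: (z − (5+5i))(z − (5−5i)) = z² − 10z + 50.
The resulting polynomial has degree 3 and real coefficients as required.

p(z) = z^3 -9·z^2 + 40·z + 50.


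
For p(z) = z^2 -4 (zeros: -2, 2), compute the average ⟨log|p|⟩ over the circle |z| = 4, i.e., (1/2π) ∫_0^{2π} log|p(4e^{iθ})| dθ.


Zeros: -2, 2; r = 4.
Inside |z| < r: -2, 2. Outside (|z| ≥ r): ∅.
p(0) = -4, so log|p(0)| = log(4) = 1.3863.
Apply Jensen: I(r) = log|p(0)| + Σ_k log(r/|z_k|), summed over zeros inside |z| < r.
  log(r/|z_k|) for z_k = -2: log(4/2) = 0.6931
  log(r/|z_k|) for z_k = 2: log(4/2) = 0.6931
Sum over inside zeros: 1.3863.
I(r) = log|p(0)| + (inside sum) = 1.3863 + 1.3863 = 2.7726.
Closed form (all zeros inside, monic): I(r) = n·log(r) = 2·log(4) = 2.7726. ✓

I(r) ≈ 2.7726.


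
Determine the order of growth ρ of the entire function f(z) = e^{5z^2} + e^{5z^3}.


Each summand is entire of order 2 and 3 respectively (as in the single-exponential case). The order of a sum is at most the max of the orders, so ρ ≤ 3. For the lower bound: on |z|=r choose arg z so that 5z^3 is real positive; then |e^{5z^3}| = e^{5r^3} while |e^{5z^2}| ≤ e^{5r^2} = o(e^{5r^3}). So |f| ≥ e^{5r^3}(1 − o(1)) and ρ ≥ 3. Hence ρ = max(2, 3) = 3.
Therefore ρ = 3.

Order ρ = 3.


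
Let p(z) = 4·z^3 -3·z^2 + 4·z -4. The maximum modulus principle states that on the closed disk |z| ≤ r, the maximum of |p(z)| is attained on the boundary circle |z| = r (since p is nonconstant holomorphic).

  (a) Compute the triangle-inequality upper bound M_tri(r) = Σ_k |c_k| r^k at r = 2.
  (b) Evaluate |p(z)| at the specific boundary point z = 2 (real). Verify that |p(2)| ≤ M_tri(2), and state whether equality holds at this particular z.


Coefficients: c_0 = -4, c_1 = 4, c_2 = -3, c_3 = 4. Radius r = 2.
Part (a). Triangle bound: M_tri(r) = Σ_k |c_k| r^k
  = |-4|·2^0 + |4|·2^1 + |-3|·2^2 + |4|·2^3
  = 4 + 8 + 12 + 32 = 56.
This bounds M(r) := max_{|z|=r} |p(z)| from above; equality holds iff all terms c_k z^k can be made to align in phase at a single z on |z|=r.
Part (b). At z = 2 (real, on the circle |z| = r):
  p(2) = (-4)·2^0 + (4)·2^1 + (-3)·2^2 + (4)·2^3 = 24.
  |p(2)| = 24.
Check: |p(2)| = 24 ≤ 56 = M_tri(2). ✓ Equality does not hold at z = 2 (the coefficients have mixed signs, so the terms do not all align in phase there).

M_tri(2) = 56; |p(2)| = 24; equality at z=2: no.


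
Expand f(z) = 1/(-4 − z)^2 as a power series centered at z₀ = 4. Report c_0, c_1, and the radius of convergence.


Let w = z − z₀, so z = z₀ + w.
Then -4 − z = -4 − (z₀ + w) = (-4 − z₀) − w = -8 − w.
f(z) = 1/(-8 − w)^2 = (1/(-8)^2) · (1 − w/(-8))^{−2}.
By the binomial series (1−u)^{−2} = Σ_{n≥0} C(n+1, 1) u^n for |u|<1, with u = w/(-8):
  c_n = C(n+1, 1) / (-8)^(n+2).
  c_0 = 1/(-8)^2 = 1/64.
  c_1 = 2/(-8)^3 = -1/256.
The series is valid for |w/d| < 1, i.e. |z − z₀| < |d|.
Radius of convergence: R = |-4 − z₀| = |-8| = 8 (distance from z₀ to the singularity z = -4).

c_0 = 1/64, c_1 = -1/256; R = 8.


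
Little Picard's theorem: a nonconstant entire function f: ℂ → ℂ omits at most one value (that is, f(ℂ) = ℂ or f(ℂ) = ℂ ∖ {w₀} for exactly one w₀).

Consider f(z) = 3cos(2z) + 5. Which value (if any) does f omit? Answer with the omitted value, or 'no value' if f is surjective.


Little Picard bounds the complement of f(ℂ) to at most one point.
cos is entire and surjective onto ℂ: for every w ∈ ℂ, cos(ζ) = w has a solution ζ ∈ ℂ (e.g., via the complex inverse arccos). With ζ = 2z this gives z = ζ/(2). Then 3·cos(2z) takes every value in 3·ℂ = ℂ, and adding 5 is a bijection of ℂ. So f is surjective and omits no value. (Note: only on the real line is cos bounded by [−1, 1].)

Omitted value: no value.


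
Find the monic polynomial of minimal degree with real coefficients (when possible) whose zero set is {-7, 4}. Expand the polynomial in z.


The polynomial is p(z) = ∏_{α ∈ S} (z − α), where S = {-7, 4}.
Expanding the product yields: p(z) = z^2 + 3·z -28.
The resulting polynomial has degree 2 and real coefficients as required.

p(z) = z^2 + 3·z -28.


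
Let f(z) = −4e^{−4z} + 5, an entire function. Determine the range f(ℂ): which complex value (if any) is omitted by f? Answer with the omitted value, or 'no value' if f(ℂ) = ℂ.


Little Picard bounds the complement of f(ℂ) to at most one point.
e^{−4z} is never zero on ℂ, so -4·e^{−4z} takes every value in ℂ ∖ {0}. Adding 5 shifts the range to ℂ ∖ {5}. Thus f omits exactly the value 5.

Omitted value: 5.


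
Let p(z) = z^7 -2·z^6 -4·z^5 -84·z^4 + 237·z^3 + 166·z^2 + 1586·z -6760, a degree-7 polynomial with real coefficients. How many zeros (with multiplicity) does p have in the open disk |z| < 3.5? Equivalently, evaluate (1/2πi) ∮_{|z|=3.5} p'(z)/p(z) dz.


The zeros of p are: (-2 + 3i), (-2 - 3i), (3 + 1i), (3 - 1i), 4, (-2 + 3i), (-2 - 3i).
Their magnitudes are: 3.606, 3.606, 3.162, 3.162, 4, 3.606, 3.606.
Zeros with |z| < R = 3.5: (3 + 1i), (3 - 1i).
Count = 2.
By the argument principle, (1/2πi) ∮_{|z|=R} p'(z)/p(z) dz equals exactly this count.

Number of zeros inside |z| < 3.5: 2.


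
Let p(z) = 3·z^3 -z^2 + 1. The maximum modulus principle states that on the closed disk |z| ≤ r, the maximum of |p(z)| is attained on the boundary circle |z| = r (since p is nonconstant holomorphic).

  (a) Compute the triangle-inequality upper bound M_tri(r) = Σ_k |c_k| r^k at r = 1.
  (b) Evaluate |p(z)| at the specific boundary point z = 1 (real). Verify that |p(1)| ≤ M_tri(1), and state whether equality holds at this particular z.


Coefficients: c_0 = 1, c_1 = 0, c_2 = -1, c_3 = 3. Radius r = 1.
Part (a). Triangle bound: M_tri(r) = Σ_k |c_k| r^k
  = |1|·1^0 + |0|·1^1 + |-1|·1^2 + |3|·1^3
  = 1 + 0 + 1 + 3 = 5.
This bounds M(r) := max_{|z|=r} |p(z)| from above; equality holds iff all terms c_k z^k can be made to align in phase at a single z on |z|=r.
Part (b). At z = 1 (real, on the circle |z| = r):
  p(1) = (1)·1^0 + (0)·1^1 + (-1)·1^2 + (3)·1^3 = 3.
  |p(1)| = 3.
Check: |p(1)| = 3 ≤ 5 = M_tri(1). ✓ Equality does not hold at z = 1 (the coefficients have mixed signs, so the terms do not all align in phase there).

M_tri(1) = 5; |p(1)| = 3; equality at z=1: no.


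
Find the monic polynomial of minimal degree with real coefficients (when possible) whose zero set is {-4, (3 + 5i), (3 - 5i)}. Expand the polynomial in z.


The polynomial is p(z) = ∏_{α ∈ S} (z − α), where S = {-4, (3 + 5i), (3 - 5i)}.
Expanding the product yields: p(z) = z^3 -2·z^2 + 10·z + 136.
Note conjugate pairs combine to real quadratics: (z − (3+5i))(z − (3−5i)) = z² − 6z + 34.
The resulting polynomial has degree 3 and real coefficients as required.

p(z) = z^3 -2·z^2 + 10·z + 136.


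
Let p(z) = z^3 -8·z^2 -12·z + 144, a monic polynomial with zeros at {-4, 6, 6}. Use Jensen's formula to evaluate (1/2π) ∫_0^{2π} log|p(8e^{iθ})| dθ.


Zeros: -4, 6, 6; r = 8.
Inside |z| < r: -4, 6, 6. Outside (|z| ≥ r): ∅.
p(0) = 144, so log|p(0)| = log(144) = 4.9698.
Apply Jensen: I(r) = log|p(0)| + Σ_k log(r/|z_k|), summed over zeros inside |z| < r.
  log(r/|z_k|) for z_k = -4: log(8/4) = 0.6931
  log(r/|z_k|) for z_k = 6: log(8/6) = 0.2877
  log(r/|z_k|) for z_k = 6: log(8/6) = 0.2877
Sum over inside zeros: 1.2685.
I(r) = log|p(0)| + (inside sum) = 4.9698 + 1.2685 = 6.2383.
Closed form (all zeros inside, monic): I(r) = n·log(r) = 3·log(8) = 6.2383. ✓

I(r) ≈ 6.2383.


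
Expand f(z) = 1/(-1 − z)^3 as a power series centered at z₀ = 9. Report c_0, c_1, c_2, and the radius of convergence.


Let w = z − z₀, so z = z₀ + w.
Then -1 − z = -1 − (z₀ + w) = (-1 − z₀) − w = -10 − w.
f(z) = 1/(-10 − w)^3 = (1/(-10)^3) · (1 − w/(-10))^{−3}.
By the binomial series (1−u)^{−3} = Σ_{n≥0} C(n+2, 2) u^n for |u|<1, with u = w/(-10):
  c_n = C(n+2, 2) / (-10)^(n+3).
  c_0 = 1/(-10)^3 = -1/1000.
  c_1 = 3/(-10)^4 = 3/10000.
  c_2 = 6/(-10)^5 = -3/50000.
The series is valid for |w/d| < 1, i.e. |z − z₀| < |d|.
Radius of convergence: R = |-1 − z₀| = |-10| = 10 (distance from z₀ to the singularity z = -1).

c_0 = -1/1000, c_1 = 3/10000, c_2 = -3/50000; R = 10.


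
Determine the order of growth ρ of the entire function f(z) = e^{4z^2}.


|e^{4z^2}| = e^{Re(4·z^2) + 0} ≤ e^{4|z|^2 + 0} = e^{4r^2 + 0} on |z| = r, so ρ ≤ 2. Choosing z on |z|=r so that 4·z^2 is real positive (always possible by picking arg z appropriately) gives |f(z)| = e^{4r^2 + 0}, matching the bound. The additive constant 0 does not affect log log M(r) ~ 2·log r. Hence ρ = 2.
Therefore ρ = 2.

Order ρ = 2.


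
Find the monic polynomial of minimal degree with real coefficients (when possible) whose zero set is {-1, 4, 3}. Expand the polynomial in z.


The polynomial is p(z) = ∏_{α ∈ S} (z − α), where S = {-1, 4, 3}.
Expanding the product yields: p(z) = z^3 -6·z^2 + 5·z + 12.
The resulting polynomial has degree 3 and real coefficients as required.

p(z) = z^3 -6·z^2 + 5·z + 12.


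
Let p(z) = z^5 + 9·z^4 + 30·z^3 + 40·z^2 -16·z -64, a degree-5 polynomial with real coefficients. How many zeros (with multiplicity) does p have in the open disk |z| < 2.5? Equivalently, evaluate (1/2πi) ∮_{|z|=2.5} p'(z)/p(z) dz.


The zeros of p are: (-2 + 2i), (-2 - 2i), 1, -2, -4.
Their magnitudes are: 2.828, 2.828, 1, 2, 4.
Zeros with |z| < R = 2.5: 1, -2.
Count = 2.
By the argument principle, (1/2πi) ∮_{|z|=R} p'(z)/p(z) dz equals exactly this count.

Number of zeros inside |z| < 2.5: 2.


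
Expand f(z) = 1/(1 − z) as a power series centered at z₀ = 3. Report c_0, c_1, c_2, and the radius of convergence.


Let w = z − z₀, so z = z₀ + w.
Then 1 − z = 1 − (z₀ + w) = (1 − z₀) − w = -2 − w.
f(z) = 1/(-2 − w) = (1/(-2)) · 1/(1 − w/(-2)) = Σ_{n≥0} w^n / (-2)^(n+1).
So c_n = 1/(-2)^(n+1):
  c_0 = 1/(-2)^1 = -1/2.
  c_1 = 1/(-2)^2 = 1/4.
  c_2 = 1/(-2)^3 = -1/8.
The series is valid for |w/d| < 1, i.e. |z − z₀| < |d|.
Radius of convergence: R = |1 − z₀| = |-2| = 2 (distance from z₀ to the singularity z = 1).

c_0 = -1/2, c_1 = 1/4, c_2 = -1/8; R = 2.


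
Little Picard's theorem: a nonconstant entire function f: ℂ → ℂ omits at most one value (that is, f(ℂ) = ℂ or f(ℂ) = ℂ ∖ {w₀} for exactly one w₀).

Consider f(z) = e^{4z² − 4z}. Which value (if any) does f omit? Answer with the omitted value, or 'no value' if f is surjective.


Little Picard bounds the complement of f(ℂ) to at most one point.
The exponent g(z) = 4z² − 4z is a nonconstant polynomial, hence surjective onto ℂ. So e^{g(z)} takes every value in {e^w : w ∈ ℂ} = ℂ ∖ {0}. Adding 0 shifts the range to ℂ ∖ {0}. f omits exactly 0.

Omitted value: 0.


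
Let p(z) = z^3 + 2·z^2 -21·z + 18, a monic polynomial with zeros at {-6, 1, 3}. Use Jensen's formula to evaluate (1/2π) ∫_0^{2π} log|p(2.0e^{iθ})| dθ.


Zeros: -6, 1, 3; r = 2.0.
Inside |z| < r: 1. Outside (|z| ≥ r): -6, 3.
p(0) = 18, so log|p(0)| = log(18) = 2.8904.
Apply Jensen: I(r) = log|p(0)| + Σ_k log(r/|z_k|), summed over zeros inside |z| < r.
  log(r/|z_k|) for z_k = 1: log(2.0/1) = 0.6931
  Outside zeros (-6, 3) contribute nothing to the Jensen sum.
Sum over inside zeros: 0.6931.
I(r) = log|p(0)| + (inside sum) = 2.8904 + 0.6931 = 3.5835.
Note: since some zeros are outside |z| ≤ r, the simplified n·log(r) form does NOT apply — only the inside zeros contribute.

I(r) ≈ 3.5835.


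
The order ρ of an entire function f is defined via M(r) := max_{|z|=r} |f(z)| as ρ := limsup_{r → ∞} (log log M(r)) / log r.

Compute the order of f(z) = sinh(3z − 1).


sinh(w) is a linear combination of e^{iw} and e^{−iw} (or e^w, e^{−w} in the hyperbolic case), so |sinh(w)| ≤ e^{|w|}. With w = 3z − 1, |w| ≤ 3|z| + 1 = 3r + 1 on |z| = r, giving M(r) ≤ e^{3r + 1}, so ρ ≤ 1. On a suitable ray (z = it for sin/cos; z = t for sinh/cosh, t real → ∞), |sinh(3z − 1)| grows like e^{3|t|}/2, so ρ ≥ 1. Hence ρ = 1.
Therefore ρ = 1.

Order ρ = 1.


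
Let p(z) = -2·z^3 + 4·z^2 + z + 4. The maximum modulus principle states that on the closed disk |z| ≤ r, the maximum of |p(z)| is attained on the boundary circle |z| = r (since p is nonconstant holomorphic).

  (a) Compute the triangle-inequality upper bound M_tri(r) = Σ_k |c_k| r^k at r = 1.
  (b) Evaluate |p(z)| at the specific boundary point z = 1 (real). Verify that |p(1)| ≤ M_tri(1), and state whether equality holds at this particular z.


Coefficients: c_0 = 4, c_1 = 1, c_2 = 4, c_3 = -2. Radius r = 1.
Part (a). Triangle bound: M_tri(r) = Σ_k |c_k| r^k
  = |4|·1^0 + |1|·1^1 + |4|·1^2 + |-2|·1^3
  = 4 + 1 + 4 + 2 = 11.
This bounds M(r) := max_{|z|=r} |p(z)| from above; equality holds iff all terms c_k z^k can be made to align in phase at a single z on |z|=r.
Part (b). At z = 1 (real, on the circle |z| = r):
  p(1) = (4)·1^0 + (1)·1^1 + (4)·1^2 + (-2)·1^3 = 7.
  |p(1)| = 7.
Check: |p(1)| = 7 ≤ 11 = M_tri(1). ✓ Equality does not hold at z = 1 (the coefficients have mixed signs, so the terms do not all align in phase there).

M_tri(1) = 11; |p(1)| = 7; equality at z=1: no.


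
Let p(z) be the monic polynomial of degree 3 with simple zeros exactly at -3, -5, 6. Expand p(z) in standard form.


The polynomial is p(z) = ∏_{α ∈ S} (z − α), where S = {-3, -5, 6}.
Expanding the product yields: p(z) = z^3 + 2·z^2 -33·z -90.
The resulting polynomial has degree 3 and real coefficients as required.

p(z) = z^3 + 2·z^2 -33·z -90.


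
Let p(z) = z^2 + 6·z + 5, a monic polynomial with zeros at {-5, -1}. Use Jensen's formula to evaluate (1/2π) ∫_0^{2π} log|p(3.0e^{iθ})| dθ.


Zeros: -5, -1; r = 3.0.
Inside |z| < r: -1. Outside (|z| ≥ r): -5.
p(0) = 5, so log|p(0)| = log(5) = 1.6094.
Apply Jensen: I(r) = log|p(0)| + Σ_k log(r/|z_k|), summed over zeros inside |z| < r.
  log(r/|z_k|) for z_k = -1: log(3.0/1) = 1.0986
  Outside zeros (-5) contribute nothing to the Jensen sum.
Sum over inside zeros: 1.0986.
I(r) = log|p(0)| + (inside sum) = 1.6094 + 1.0986 = 2.7081.
Note: since some zeros are outside |z| ≤ r, the simplified n·log(r) form does NOT apply — only the inside zeros contribute.

I(r) ≈ 2.7081.


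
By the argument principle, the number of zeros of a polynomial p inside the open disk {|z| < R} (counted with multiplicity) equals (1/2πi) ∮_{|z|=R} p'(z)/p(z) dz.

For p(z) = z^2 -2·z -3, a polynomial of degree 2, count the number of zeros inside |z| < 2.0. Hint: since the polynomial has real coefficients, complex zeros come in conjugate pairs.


The zeros of p are: 3, -1.
Their magnitudes are: 3, 1.
Zeros with |z| < R = 2.0: -1.
Count = 1.
By the argument principle, (1/2πi) ∮_{|z|=R} p'(z)/p(z) dz equals exactly this count.

Number of zeros inside |z| < 2.0: 1.


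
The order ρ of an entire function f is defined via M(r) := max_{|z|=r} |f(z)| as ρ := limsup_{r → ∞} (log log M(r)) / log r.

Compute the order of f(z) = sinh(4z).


sinh(w) is a linear combination of e^{iw} and e^{−iw} (or e^w, e^{−w} in the hyperbolic case), so |sinh(w)| ≤ e^{|w|}. With w = 4z, |w| ≤ 4|z| + 0 = 4r + 0 on |z| = r, giving M(r) ≤ e^{4r + 0}, so ρ ≤ 1. On a suitable ray (z = it for sin/cos; z = t for sinh/cosh, t real → ∞), |sinh(4z)| grows like e^{4|t|}/2, so ρ ≥ 1. Hence ρ = 1.
Therefore ρ = 1.

Order ρ = 1.


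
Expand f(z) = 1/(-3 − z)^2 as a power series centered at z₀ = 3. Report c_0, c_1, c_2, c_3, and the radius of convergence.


Let w = z − z₀, so z = z₀ + w.
Then -3 − z = -3 − (z₀ + w) = (-3 − z₀) − w = -6 − w.
f(z) = 1/(-6 − w)^2 = (1/(-6)^2) · (1 − w/(-6))^{−2}.
By the binomial series (1−u)^{−2} = Σ_{n≥0} C(n+1, 1) u^n for |u|<1, with u = w/(-6):
  c_n = C(n+1, 1) / (-6)^(n+2).
  c_0 = 1/(-6)^2 = 1/36.
  c_1 = 2/(-6)^3 = -1/108.
  c_2 = 3/(-6)^4 = 1/432.
  c_3 = 4/(-6)^5 = -1/1944.
The series is valid for |w/d| < 1, i.e. |z − z₀| < |d|.
Radius of convergence: R = |-3 − z₀| = |-6| = 6 (distance from z₀ to the singularity z = -3).

c_0 = 1/36, c_1 = -1/108, c_2 = 1/432, c_3 = -1/1944; R = 6.


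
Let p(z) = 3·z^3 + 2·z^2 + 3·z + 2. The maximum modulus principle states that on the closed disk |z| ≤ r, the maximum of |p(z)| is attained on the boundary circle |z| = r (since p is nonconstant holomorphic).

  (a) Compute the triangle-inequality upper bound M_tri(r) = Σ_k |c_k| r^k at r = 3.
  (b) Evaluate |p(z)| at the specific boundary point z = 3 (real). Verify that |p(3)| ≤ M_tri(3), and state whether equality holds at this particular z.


Coefficients: c_0 = 2, c_1 = 3, c_2 = 2, c_3 = 3. Radius r = 3.
Part (a). Triangle bound: M_tri(r) = Σ_k |c_k| r^k
  = |2|·3^0 + |3|·3^1 + |2|·3^2 + |3|·3^3
  = 2 + 9 + 18 + 81 = 110.
This bounds M(r) := max_{|z|=r} |p(z)| from above; equality holds iff all terms c_k z^k can be made to align in phase at a single z on |z|=r.
Part (b). At z = 3 (real, on the circle |z| = r):
  p(3) = (2)·3^0 + (3)·3^1 + (2)·3^2 + (3)·3^3 = 110.
  |p(3)| = 110.
Since all nonzero coefficients share the same sign, |p(3)| = 110 = M_tri(3); the triangle bound is attained at z = 3, so in fact M(r) = 110.

M_tri(3) = 110; |p(3)| = 110; equality at z=3: yes.


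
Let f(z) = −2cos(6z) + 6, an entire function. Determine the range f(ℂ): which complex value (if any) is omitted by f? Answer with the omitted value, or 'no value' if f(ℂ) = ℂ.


Little Picard bounds the complement of f(ℂ) to at most one point.
cos is entire and surjective onto ℂ: for every w ∈ ℂ, cos(ζ) = w has a solution ζ ∈ ℂ (e.g., via the complex inverse arccos). With ζ = 6z this gives z = ζ/(6). Then -2·cos(6z) takes every value in -2·ℂ = ℂ, and adding 6 is a bijection of ℂ. So f is surjective and omits no value. (Note: only on the real line is cos bounded by [−1, 1].)

Omitted value: no value.


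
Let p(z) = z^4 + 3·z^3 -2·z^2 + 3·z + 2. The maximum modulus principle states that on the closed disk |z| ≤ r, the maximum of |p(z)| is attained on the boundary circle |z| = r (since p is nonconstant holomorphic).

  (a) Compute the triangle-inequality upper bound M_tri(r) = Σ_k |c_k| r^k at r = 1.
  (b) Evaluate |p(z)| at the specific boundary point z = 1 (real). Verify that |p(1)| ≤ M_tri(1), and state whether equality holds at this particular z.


Coefficients: c_0 = 2, c_1 = 3, c_2 = -2, c_3 = 3, c_4 = 1. Radius r = 1.
Part (a). Triangle bound: M_tri(r) = Σ_k |c_k| r^k
  = |2|·1^0 + |3|·1^1 + |-2|·1^2 + |3|·1^3 + |1|·1^4
  = 2 + 3 + 2 + 3 + 1 = 11.
This bounds M(r) := max_{|z|=r} |p(z)| from above; equality holds iff all terms c_k z^k can be made to align in phase at a single z on |z|=r.
Part (b). At z = 1 (real, on the circle |z| = r):
  p(1) = (2)·1^0 + (3)·1^1 + (-2)·1^2 + (3)·1^3 + (1)·1^4 = 7.
  |p(1)| = 7.
Check: |p(1)| = 7 ≤ 11 = M_tri(1). ✓ Equality does not hold at z = 1 (the coefficients have mixed signs, so the terms do not all align in phase there).

M_tri(1) = 11; |p(1)| = 7; equality at z=1: no.


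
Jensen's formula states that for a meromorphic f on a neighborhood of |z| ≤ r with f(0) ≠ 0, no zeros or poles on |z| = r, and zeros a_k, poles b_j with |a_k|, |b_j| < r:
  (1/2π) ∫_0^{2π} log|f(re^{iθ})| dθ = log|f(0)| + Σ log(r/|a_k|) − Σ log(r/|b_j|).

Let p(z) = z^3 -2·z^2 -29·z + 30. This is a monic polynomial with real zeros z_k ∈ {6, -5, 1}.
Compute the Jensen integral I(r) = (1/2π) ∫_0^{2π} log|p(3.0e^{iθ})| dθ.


Zeros: -5, 1, 6; r = 3.0.
Inside |z| < r: 1. Outside (|z| ≥ r): -5, 6.
p(0) = 30, so log|p(0)| = log(30) = 3.4012.
Apply Jensen: I(r) = log|p(0)| + Σ_k log(r/|z_k|), summed over zeros inside |z| < r.
  log(r/|z_k|) for z_k = 1: log(3.0/1) = 1.0986
  Outside zeros (-5, 6) contribute nothing to the Jensen sum.
Sum over inside zeros: 1.0986.
I(r) = log|p(0)| + (inside sum) = 3.4012 + 1.0986 = 4.4998.
Note: since some zeros are outside |z| ≤ r, the simplified n·log(r) form does NOT apply — only the inside zeros contribute.

I(r) ≈ 4.4998.


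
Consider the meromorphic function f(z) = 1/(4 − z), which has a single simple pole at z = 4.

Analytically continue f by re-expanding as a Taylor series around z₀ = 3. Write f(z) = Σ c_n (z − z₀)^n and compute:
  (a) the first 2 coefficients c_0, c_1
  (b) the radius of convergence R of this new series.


Let w = z − z₀, so z = z₀ + w.
Then 4 − z = 4 − (z₀ + w) = (4 − z₀) − w = 1 − w.
f(z) = 1/(1 − w) = (1/(1)) · 1/(1 − w/(1)) = Σ_{n≥0} w^n / (1)^(n+1).
So c_n = 1/(1)^(n+1):
  c_0 = 1/(1)^1 = 1.
  c_1 = 1/(1)^2 = 1.
The series is valid for |w/d| < 1, i.e. |z − z₀| < |d|.
Radius of convergence: R = |4 − z₀| = |1| = 1 (distance from z₀ to the singularity z = 4).

c_0 = 1, c_1 = 1; R = 1.


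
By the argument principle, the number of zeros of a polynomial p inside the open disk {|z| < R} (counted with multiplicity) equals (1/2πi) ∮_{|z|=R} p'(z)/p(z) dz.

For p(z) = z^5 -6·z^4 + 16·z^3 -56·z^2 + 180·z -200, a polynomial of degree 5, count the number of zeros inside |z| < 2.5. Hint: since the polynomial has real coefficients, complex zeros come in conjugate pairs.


The zeros of p are: (-1 + 3i), (-1 - 3i), (3 + 1i), (3 - 1i), 2.
Their magnitudes are: 3.162, 3.162, 3.162, 3.162, 2.
Zeros with |z| < R = 2.5: 2.
Count = 1.
By the argument principle, (1/2πi) ∮_{|z|=R} p'(z)/p(z) dz equals exactly this count.

Number of zeros inside |z| < 2.5: 1.
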